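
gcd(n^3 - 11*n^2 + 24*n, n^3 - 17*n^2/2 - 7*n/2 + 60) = n^2 - 11*n + 24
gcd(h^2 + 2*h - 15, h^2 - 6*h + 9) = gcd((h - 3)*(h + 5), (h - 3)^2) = h - 3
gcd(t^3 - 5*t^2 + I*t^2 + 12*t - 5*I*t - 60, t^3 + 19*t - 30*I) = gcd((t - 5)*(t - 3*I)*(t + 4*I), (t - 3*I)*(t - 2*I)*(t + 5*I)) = t - 3*I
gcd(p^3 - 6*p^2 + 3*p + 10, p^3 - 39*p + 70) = p^2 - 7*p + 10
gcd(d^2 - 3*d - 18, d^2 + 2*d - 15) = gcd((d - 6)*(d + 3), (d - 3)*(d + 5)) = 1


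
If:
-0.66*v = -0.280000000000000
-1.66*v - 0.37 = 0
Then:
No Solution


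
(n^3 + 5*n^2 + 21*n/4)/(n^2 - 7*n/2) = (4*n^2 + 20*n + 21)/(2*(2*n - 7))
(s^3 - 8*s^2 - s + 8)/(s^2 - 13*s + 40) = (s^2 - 1)/(s - 5)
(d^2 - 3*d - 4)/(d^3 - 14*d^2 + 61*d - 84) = (d + 1)/(d^2 - 10*d + 21)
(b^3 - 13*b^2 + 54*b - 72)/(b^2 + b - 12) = (b^2 - 10*b + 24)/(b + 4)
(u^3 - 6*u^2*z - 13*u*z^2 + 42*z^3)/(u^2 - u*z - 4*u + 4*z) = (u^3 - 6*u^2*z - 13*u*z^2 + 42*z^3)/(u^2 - u*z - 4*u + 4*z)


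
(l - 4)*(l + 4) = l^2 - 16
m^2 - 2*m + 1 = (m - 1)^2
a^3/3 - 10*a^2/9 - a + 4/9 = (a/3 + 1/3)*(a - 4)*(a - 1/3)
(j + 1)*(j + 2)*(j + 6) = j^3 + 9*j^2 + 20*j + 12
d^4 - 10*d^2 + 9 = (d - 3)*(d - 1)*(d + 1)*(d + 3)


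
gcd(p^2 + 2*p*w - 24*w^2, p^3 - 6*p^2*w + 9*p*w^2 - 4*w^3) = p - 4*w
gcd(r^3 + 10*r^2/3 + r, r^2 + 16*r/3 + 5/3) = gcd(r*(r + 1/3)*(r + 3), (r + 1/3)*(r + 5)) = r + 1/3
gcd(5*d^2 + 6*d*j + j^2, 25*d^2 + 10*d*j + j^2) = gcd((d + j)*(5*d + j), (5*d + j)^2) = 5*d + j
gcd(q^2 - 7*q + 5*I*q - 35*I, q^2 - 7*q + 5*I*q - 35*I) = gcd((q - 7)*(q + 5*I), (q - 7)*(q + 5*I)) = q^2 + q*(-7 + 5*I) - 35*I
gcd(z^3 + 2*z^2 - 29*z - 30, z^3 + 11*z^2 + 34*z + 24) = z^2 + 7*z + 6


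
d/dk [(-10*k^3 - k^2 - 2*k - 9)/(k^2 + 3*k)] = (-10*k^4 - 60*k^3 - k^2 + 18*k + 27)/(k^2*(k^2 + 6*k + 9))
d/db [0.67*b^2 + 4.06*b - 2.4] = 1.34*b + 4.06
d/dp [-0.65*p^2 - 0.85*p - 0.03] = -1.3*p - 0.85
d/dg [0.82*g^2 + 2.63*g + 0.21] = 1.64*g + 2.63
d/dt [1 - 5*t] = -5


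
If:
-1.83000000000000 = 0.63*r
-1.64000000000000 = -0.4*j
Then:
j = 4.10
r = -2.90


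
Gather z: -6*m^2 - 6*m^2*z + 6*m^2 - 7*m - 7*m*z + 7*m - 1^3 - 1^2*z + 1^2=z*(-6*m^2 - 7*m - 1)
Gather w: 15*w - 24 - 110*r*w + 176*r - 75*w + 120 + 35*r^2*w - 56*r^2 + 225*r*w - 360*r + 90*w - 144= -56*r^2 - 184*r + w*(35*r^2 + 115*r + 30) - 48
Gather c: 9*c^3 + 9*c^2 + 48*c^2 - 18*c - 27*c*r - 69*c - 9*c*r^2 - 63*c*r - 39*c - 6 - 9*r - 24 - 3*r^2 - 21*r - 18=9*c^3 + 57*c^2 + c*(-9*r^2 - 90*r - 126) - 3*r^2 - 30*r - 48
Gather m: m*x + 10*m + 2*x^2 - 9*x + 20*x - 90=m*(x + 10) + 2*x^2 + 11*x - 90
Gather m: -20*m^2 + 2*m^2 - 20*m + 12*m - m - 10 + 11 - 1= -18*m^2 - 9*m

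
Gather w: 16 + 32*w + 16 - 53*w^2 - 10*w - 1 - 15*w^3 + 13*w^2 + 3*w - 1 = -15*w^3 - 40*w^2 + 25*w + 30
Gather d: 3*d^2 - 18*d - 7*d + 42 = 3*d^2 - 25*d + 42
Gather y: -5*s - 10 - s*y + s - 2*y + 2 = -4*s + y*(-s - 2) - 8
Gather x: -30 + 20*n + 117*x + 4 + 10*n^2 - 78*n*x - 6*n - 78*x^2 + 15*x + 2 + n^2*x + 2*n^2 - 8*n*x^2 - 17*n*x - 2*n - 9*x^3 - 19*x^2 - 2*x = 12*n^2 + 12*n - 9*x^3 + x^2*(-8*n - 97) + x*(n^2 - 95*n + 130) - 24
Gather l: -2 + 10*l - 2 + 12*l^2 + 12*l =12*l^2 + 22*l - 4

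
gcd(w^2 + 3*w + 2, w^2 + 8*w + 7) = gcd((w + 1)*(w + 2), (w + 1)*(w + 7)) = w + 1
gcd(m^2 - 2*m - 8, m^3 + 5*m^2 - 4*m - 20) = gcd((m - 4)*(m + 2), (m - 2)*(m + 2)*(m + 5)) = m + 2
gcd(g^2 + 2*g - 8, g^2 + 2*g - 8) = g^2 + 2*g - 8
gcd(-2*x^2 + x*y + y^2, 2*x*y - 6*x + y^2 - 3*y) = 2*x + y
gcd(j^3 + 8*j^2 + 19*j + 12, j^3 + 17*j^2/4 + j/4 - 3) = j^2 + 5*j + 4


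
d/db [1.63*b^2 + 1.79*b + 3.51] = 3.26*b + 1.79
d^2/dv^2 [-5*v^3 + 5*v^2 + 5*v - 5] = 10 - 30*v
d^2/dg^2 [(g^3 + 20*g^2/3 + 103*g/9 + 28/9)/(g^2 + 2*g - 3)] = 4*(23*g^3 + 231*g^2 + 669*g + 677)/(9*(g^6 + 6*g^5 + 3*g^4 - 28*g^3 - 9*g^2 + 54*g - 27))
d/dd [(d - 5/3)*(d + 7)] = 2*d + 16/3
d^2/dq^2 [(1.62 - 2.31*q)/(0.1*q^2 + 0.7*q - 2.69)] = (-(0.2*q + 0.7)*(0.4*q + 1.4)*(2.31*q - 1.62) + (1.386*q + 2.91)*(0.1*q^2 + 0.7*q - 2.69))/(0.1*q^2 + 0.7*q - 2.69)^3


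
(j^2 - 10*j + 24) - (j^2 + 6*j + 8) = 16 - 16*j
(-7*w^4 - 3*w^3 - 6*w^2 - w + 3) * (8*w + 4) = -56*w^5 - 52*w^4 - 60*w^3 - 32*w^2 + 20*w + 12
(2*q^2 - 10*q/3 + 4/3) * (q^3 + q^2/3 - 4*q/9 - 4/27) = 2*q^5 - 8*q^4/3 - 2*q^3/3 + 44*q^2/27 - 8*q/81 - 16/81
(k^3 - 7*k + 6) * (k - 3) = k^4 - 3*k^3 - 7*k^2 + 27*k - 18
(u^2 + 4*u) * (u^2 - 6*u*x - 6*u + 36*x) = u^4 - 6*u^3*x - 2*u^3 + 12*u^2*x - 24*u^2 + 144*u*x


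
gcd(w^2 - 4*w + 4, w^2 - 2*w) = w - 2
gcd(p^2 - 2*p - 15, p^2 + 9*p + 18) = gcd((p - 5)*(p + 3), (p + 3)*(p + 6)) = p + 3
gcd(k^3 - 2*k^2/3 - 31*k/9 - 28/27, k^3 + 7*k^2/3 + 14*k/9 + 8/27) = k^2 + 5*k/3 + 4/9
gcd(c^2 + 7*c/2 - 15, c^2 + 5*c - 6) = c + 6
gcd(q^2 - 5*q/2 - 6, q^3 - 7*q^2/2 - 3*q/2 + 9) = q + 3/2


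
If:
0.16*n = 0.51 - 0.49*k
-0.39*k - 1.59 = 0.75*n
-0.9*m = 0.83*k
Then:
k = 2.09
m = -1.93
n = -3.21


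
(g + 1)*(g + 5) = g^2 + 6*g + 5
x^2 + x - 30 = (x - 5)*(x + 6)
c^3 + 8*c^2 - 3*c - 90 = (c - 3)*(c + 5)*(c + 6)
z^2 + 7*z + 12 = (z + 3)*(z + 4)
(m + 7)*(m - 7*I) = m^2 + 7*m - 7*I*m - 49*I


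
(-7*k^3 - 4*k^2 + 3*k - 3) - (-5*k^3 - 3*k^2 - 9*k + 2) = -2*k^3 - k^2 + 12*k - 5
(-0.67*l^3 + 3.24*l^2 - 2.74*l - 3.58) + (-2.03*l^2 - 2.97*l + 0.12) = -0.67*l^3 + 1.21*l^2 - 5.71*l - 3.46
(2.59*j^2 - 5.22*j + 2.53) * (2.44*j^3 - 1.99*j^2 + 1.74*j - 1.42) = 6.3196*j^5 - 17.8909*j^4 + 21.0676*j^3 - 17.7953*j^2 + 11.8146*j - 3.5926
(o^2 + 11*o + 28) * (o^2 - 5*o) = o^4 + 6*o^3 - 27*o^2 - 140*o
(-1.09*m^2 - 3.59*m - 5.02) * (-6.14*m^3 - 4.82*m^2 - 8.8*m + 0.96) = 6.6926*m^5 + 27.2964*m^4 + 57.7186*m^3 + 54.742*m^2 + 40.7296*m - 4.8192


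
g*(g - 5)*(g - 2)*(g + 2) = g^4 - 5*g^3 - 4*g^2 + 20*g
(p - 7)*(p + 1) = p^2 - 6*p - 7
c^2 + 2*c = c*(c + 2)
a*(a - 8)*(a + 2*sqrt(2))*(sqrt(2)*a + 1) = sqrt(2)*a^4 - 8*sqrt(2)*a^3 + 5*a^3 - 40*a^2 + 2*sqrt(2)*a^2 - 16*sqrt(2)*a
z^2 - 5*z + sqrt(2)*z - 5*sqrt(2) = (z - 5)*(z + sqrt(2))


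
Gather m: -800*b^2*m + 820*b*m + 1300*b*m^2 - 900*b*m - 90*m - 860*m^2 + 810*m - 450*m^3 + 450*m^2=-450*m^3 + m^2*(1300*b - 410) + m*(-800*b^2 - 80*b + 720)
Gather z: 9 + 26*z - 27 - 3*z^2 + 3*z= -3*z^2 + 29*z - 18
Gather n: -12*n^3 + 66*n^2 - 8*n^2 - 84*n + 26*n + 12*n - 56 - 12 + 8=-12*n^3 + 58*n^2 - 46*n - 60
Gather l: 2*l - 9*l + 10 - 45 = -7*l - 35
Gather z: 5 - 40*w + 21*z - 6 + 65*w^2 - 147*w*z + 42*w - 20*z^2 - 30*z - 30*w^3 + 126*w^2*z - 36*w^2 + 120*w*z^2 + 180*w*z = -30*w^3 + 29*w^2 + 2*w + z^2*(120*w - 20) + z*(126*w^2 + 33*w - 9) - 1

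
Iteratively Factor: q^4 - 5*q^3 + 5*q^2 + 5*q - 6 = (q - 3)*(q^3 - 2*q^2 - q + 2) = (q - 3)*(q - 1)*(q^2 - q - 2) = (q - 3)*(q - 1)*(q + 1)*(q - 2)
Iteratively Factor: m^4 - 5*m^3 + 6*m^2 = (m)*(m^3 - 5*m^2 + 6*m) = m*(m - 3)*(m^2 - 2*m) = m*(m - 3)*(m - 2)*(m)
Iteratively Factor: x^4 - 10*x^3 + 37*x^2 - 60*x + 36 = (x - 2)*(x^3 - 8*x^2 + 21*x - 18) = (x - 2)^2*(x^2 - 6*x + 9) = (x - 3)*(x - 2)^2*(x - 3)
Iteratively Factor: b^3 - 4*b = (b + 2)*(b^2 - 2*b) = (b - 2)*(b + 2)*(b)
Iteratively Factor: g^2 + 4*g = (g + 4)*(g)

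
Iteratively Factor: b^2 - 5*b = (b - 5)*(b)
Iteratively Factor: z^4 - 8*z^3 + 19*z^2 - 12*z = (z - 3)*(z^3 - 5*z^2 + 4*z) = (z - 4)*(z - 3)*(z^2 - z) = (z - 4)*(z - 3)*(z - 1)*(z)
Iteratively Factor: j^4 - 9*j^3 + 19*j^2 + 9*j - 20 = (j - 4)*(j^3 - 5*j^2 - j + 5) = (j - 5)*(j - 4)*(j^2 - 1) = (j - 5)*(j - 4)*(j - 1)*(j + 1)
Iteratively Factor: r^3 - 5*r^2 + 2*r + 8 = (r - 2)*(r^2 - 3*r - 4) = (r - 2)*(r + 1)*(r - 4)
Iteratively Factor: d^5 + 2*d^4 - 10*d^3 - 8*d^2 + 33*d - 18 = (d - 2)*(d^4 + 4*d^3 - 2*d^2 - 12*d + 9) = (d - 2)*(d - 1)*(d^3 + 5*d^2 + 3*d - 9) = (d - 2)*(d - 1)*(d + 3)*(d^2 + 2*d - 3) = (d - 2)*(d - 1)*(d + 3)^2*(d - 1)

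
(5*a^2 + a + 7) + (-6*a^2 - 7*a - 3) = -a^2 - 6*a + 4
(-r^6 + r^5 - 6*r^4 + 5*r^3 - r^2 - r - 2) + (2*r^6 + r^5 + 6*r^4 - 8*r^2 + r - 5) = r^6 + 2*r^5 + 5*r^3 - 9*r^2 - 7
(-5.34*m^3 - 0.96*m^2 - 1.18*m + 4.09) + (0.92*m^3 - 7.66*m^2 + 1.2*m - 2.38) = -4.42*m^3 - 8.62*m^2 + 0.02*m + 1.71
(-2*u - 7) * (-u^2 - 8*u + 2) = 2*u^3 + 23*u^2 + 52*u - 14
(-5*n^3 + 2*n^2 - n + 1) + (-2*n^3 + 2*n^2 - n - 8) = -7*n^3 + 4*n^2 - 2*n - 7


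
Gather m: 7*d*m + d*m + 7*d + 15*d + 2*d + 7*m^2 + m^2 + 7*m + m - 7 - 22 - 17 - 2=24*d + 8*m^2 + m*(8*d + 8) - 48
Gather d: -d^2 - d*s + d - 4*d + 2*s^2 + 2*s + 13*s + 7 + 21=-d^2 + d*(-s - 3) + 2*s^2 + 15*s + 28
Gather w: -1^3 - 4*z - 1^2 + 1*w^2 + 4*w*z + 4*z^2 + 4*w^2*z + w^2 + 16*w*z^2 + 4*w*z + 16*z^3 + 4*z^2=w^2*(4*z + 2) + w*(16*z^2 + 8*z) + 16*z^3 + 8*z^2 - 4*z - 2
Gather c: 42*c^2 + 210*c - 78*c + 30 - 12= 42*c^2 + 132*c + 18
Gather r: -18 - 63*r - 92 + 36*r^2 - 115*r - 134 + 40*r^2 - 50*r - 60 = 76*r^2 - 228*r - 304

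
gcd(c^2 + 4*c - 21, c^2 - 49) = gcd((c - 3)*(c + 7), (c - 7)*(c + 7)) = c + 7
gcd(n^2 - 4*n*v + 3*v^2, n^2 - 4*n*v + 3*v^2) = n^2 - 4*n*v + 3*v^2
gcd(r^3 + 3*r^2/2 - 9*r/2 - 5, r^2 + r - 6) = r - 2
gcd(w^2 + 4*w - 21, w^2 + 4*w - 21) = w^2 + 4*w - 21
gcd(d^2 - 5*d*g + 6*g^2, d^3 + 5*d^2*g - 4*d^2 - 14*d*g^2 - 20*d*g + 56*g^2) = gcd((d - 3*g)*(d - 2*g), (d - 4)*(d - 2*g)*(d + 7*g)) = d - 2*g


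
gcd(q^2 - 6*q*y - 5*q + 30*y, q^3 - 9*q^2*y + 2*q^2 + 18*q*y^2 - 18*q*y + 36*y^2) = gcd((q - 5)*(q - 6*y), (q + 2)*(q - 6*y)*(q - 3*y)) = -q + 6*y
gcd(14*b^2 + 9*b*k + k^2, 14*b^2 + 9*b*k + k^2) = 14*b^2 + 9*b*k + k^2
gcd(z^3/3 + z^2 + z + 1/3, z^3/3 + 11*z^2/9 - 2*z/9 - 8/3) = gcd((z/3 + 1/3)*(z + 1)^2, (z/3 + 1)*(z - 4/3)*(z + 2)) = 1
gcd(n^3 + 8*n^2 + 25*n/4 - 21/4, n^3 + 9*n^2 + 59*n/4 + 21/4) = n^2 + 17*n/2 + 21/2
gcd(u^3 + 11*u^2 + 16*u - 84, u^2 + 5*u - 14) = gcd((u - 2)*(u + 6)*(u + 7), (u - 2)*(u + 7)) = u^2 + 5*u - 14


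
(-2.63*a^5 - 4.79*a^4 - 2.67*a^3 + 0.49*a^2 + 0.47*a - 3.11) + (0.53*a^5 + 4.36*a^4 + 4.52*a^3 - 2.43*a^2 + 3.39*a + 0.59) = -2.1*a^5 - 0.43*a^4 + 1.85*a^3 - 1.94*a^2 + 3.86*a - 2.52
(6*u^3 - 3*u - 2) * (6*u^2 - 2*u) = 36*u^5 - 12*u^4 - 18*u^3 - 6*u^2 + 4*u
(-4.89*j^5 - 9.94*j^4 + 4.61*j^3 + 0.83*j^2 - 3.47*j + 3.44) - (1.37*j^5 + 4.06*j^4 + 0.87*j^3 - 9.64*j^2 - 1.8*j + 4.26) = -6.26*j^5 - 14.0*j^4 + 3.74*j^3 + 10.47*j^2 - 1.67*j - 0.82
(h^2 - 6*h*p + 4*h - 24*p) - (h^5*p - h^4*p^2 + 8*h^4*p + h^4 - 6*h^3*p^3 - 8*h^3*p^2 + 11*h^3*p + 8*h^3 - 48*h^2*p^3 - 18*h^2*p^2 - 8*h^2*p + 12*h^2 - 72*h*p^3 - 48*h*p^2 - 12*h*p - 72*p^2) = -h^5*p + h^4*p^2 - 8*h^4*p - h^4 + 6*h^3*p^3 + 8*h^3*p^2 - 11*h^3*p - 8*h^3 + 48*h^2*p^3 + 18*h^2*p^2 + 8*h^2*p - 11*h^2 + 72*h*p^3 + 48*h*p^2 + 6*h*p + 4*h + 72*p^2 - 24*p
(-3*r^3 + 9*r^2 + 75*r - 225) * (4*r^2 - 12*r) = -12*r^5 + 72*r^4 + 192*r^3 - 1800*r^2 + 2700*r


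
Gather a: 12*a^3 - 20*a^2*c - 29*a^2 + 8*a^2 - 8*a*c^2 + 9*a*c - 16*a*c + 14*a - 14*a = 12*a^3 + a^2*(-20*c - 21) + a*(-8*c^2 - 7*c)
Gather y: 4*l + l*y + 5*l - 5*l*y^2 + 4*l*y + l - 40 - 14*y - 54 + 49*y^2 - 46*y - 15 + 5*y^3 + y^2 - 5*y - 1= 10*l + 5*y^3 + y^2*(50 - 5*l) + y*(5*l - 65) - 110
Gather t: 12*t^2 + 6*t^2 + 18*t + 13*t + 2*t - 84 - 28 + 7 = 18*t^2 + 33*t - 105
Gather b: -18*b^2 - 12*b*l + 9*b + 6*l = -18*b^2 + b*(9 - 12*l) + 6*l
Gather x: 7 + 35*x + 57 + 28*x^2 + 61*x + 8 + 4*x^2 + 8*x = 32*x^2 + 104*x + 72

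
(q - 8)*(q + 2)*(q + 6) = q^3 - 52*q - 96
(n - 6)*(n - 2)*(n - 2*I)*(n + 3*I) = n^4 - 8*n^3 + I*n^3 + 18*n^2 - 8*I*n^2 - 48*n + 12*I*n + 72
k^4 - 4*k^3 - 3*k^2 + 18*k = k*(k - 3)^2*(k + 2)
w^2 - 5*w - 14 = (w - 7)*(w + 2)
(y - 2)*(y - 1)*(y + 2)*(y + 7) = y^4 + 6*y^3 - 11*y^2 - 24*y + 28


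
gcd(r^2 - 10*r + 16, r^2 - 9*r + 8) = r - 8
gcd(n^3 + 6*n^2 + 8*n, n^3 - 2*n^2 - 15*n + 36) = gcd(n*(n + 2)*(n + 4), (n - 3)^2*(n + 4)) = n + 4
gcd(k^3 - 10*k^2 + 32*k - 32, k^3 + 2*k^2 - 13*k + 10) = k - 2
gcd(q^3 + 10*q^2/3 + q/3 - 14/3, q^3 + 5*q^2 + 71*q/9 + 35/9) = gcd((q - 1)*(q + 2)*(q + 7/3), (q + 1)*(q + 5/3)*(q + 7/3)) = q + 7/3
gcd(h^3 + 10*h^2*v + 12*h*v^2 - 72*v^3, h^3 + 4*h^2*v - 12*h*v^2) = -h^2 - 4*h*v + 12*v^2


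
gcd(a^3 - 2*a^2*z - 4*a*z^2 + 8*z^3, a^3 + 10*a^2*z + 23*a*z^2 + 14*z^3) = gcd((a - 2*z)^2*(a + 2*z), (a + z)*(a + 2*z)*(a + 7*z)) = a + 2*z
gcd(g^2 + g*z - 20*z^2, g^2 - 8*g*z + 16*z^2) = -g + 4*z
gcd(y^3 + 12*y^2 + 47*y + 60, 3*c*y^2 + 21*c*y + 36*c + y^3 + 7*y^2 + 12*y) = y^2 + 7*y + 12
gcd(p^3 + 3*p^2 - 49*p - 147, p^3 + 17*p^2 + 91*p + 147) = p^2 + 10*p + 21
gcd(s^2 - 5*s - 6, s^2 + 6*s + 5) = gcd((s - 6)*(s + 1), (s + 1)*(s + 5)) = s + 1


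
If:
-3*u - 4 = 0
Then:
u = -4/3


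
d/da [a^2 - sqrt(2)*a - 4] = 2*a - sqrt(2)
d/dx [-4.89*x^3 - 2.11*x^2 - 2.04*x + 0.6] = -14.67*x^2 - 4.22*x - 2.04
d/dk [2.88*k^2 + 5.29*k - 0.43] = 5.76*k + 5.29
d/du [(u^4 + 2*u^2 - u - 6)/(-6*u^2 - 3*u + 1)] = (-12*u^5 - 9*u^4 + 4*u^3 - 12*u^2 - 68*u - 19)/(36*u^4 + 36*u^3 - 3*u^2 - 6*u + 1)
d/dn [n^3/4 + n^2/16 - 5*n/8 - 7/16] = 3*n^2/4 + n/8 - 5/8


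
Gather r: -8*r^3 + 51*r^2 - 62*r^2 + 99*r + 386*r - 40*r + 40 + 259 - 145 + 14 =-8*r^3 - 11*r^2 + 445*r + 168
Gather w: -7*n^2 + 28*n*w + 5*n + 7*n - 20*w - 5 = -7*n^2 + 12*n + w*(28*n - 20) - 5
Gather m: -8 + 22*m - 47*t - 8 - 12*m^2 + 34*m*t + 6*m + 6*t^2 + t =-12*m^2 + m*(34*t + 28) + 6*t^2 - 46*t - 16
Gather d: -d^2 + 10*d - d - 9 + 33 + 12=-d^2 + 9*d + 36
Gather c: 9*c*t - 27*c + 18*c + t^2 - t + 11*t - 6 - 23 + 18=c*(9*t - 9) + t^2 + 10*t - 11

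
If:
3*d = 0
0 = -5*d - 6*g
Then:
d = 0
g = 0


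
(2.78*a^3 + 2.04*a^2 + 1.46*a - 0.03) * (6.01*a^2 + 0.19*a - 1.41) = 16.7078*a^5 + 12.7886*a^4 + 5.2424*a^3 - 2.7793*a^2 - 2.0643*a + 0.0423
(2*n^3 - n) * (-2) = -4*n^3 + 2*n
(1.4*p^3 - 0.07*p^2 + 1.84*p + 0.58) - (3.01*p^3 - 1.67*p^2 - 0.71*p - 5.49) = -1.61*p^3 + 1.6*p^2 + 2.55*p + 6.07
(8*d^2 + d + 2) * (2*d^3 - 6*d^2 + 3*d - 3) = 16*d^5 - 46*d^4 + 22*d^3 - 33*d^2 + 3*d - 6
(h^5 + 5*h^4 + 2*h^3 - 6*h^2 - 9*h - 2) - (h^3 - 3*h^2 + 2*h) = h^5 + 5*h^4 + h^3 - 3*h^2 - 11*h - 2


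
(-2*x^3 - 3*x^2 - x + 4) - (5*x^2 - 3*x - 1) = -2*x^3 - 8*x^2 + 2*x + 5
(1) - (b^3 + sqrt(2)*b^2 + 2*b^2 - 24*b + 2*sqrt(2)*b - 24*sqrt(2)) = -b^3 - 2*b^2 - sqrt(2)*b^2 - 2*sqrt(2)*b + 24*b + 1 + 24*sqrt(2)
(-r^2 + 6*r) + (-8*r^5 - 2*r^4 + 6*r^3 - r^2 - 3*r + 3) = -8*r^5 - 2*r^4 + 6*r^3 - 2*r^2 + 3*r + 3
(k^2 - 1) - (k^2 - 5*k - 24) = 5*k + 23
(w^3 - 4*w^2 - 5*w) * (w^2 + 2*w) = w^5 - 2*w^4 - 13*w^3 - 10*w^2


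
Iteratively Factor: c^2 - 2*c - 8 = (c - 4)*(c + 2)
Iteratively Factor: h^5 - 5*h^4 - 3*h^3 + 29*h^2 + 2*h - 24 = (h + 2)*(h^4 - 7*h^3 + 11*h^2 + 7*h - 12) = (h + 1)*(h + 2)*(h^3 - 8*h^2 + 19*h - 12) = (h - 3)*(h + 1)*(h + 2)*(h^2 - 5*h + 4) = (h - 4)*(h - 3)*(h + 1)*(h + 2)*(h - 1)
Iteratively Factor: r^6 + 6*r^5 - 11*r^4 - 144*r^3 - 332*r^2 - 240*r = (r - 5)*(r^5 + 11*r^4 + 44*r^3 + 76*r^2 + 48*r) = (r - 5)*(r + 4)*(r^4 + 7*r^3 + 16*r^2 + 12*r) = (r - 5)*(r + 3)*(r + 4)*(r^3 + 4*r^2 + 4*r) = (r - 5)*(r + 2)*(r + 3)*(r + 4)*(r^2 + 2*r) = (r - 5)*(r + 2)^2*(r + 3)*(r + 4)*(r)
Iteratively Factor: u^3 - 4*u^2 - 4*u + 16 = (u - 4)*(u^2 - 4) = (u - 4)*(u + 2)*(u - 2)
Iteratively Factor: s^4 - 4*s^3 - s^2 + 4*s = (s)*(s^3 - 4*s^2 - s + 4) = s*(s + 1)*(s^2 - 5*s + 4) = s*(s - 1)*(s + 1)*(s - 4)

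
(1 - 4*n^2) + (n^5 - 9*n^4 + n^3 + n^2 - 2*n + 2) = n^5 - 9*n^4 + n^3 - 3*n^2 - 2*n + 3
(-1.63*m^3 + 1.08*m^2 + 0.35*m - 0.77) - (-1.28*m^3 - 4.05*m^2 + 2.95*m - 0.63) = -0.35*m^3 + 5.13*m^2 - 2.6*m - 0.14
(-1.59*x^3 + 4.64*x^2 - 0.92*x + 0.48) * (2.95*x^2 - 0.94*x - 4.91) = -4.6905*x^5 + 15.1826*x^4 + 0.731300000000001*x^3 - 20.5016*x^2 + 4.066*x - 2.3568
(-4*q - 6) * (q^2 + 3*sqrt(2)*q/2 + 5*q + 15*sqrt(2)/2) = -4*q^3 - 26*q^2 - 6*sqrt(2)*q^2 - 39*sqrt(2)*q - 30*q - 45*sqrt(2)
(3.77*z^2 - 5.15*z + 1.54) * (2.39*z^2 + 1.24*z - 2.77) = 9.0103*z^4 - 7.6337*z^3 - 13.1483*z^2 + 16.1751*z - 4.2658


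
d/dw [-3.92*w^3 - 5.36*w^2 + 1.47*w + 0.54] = -11.76*w^2 - 10.72*w + 1.47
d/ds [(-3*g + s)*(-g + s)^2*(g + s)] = 4*g^3 + 4*g^2*s - 12*g*s^2 + 4*s^3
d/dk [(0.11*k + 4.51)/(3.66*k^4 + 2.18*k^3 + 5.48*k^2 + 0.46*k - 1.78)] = (0.4026*k^4 + 0.2398*k^3 + 0.6028*k^2 + 0.0506*k - (0.11*k + 4.51)*(14.64*k^3 + 6.54*k^2 + 10.96*k + 0.46) - 0.1958)/(3.66*k^4 + 2.18*k^3 + 5.48*k^2 + 0.46*k - 1.78)^2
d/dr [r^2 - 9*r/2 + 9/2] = 2*r - 9/2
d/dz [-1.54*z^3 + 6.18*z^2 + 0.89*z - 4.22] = -4.62*z^2 + 12.36*z + 0.89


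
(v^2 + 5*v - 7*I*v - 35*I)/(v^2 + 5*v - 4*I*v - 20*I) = (v - 7*I)/(v - 4*I)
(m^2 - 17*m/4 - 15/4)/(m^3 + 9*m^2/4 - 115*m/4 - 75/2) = (4*m + 3)/(4*m^2 + 29*m + 30)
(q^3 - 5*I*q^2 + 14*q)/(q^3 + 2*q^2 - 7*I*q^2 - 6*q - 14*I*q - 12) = q*(q^2 - 5*I*q + 14)/(q^3 + q^2*(2 - 7*I) - 2*q*(3 + 7*I) - 12)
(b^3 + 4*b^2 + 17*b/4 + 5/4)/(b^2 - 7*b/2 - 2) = (2*b^2 + 7*b + 5)/(2*(b - 4))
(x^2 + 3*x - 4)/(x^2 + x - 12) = (x - 1)/(x - 3)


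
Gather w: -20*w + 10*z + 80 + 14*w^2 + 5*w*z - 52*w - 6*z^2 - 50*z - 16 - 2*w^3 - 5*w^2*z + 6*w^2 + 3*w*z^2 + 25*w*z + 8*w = -2*w^3 + w^2*(20 - 5*z) + w*(3*z^2 + 30*z - 64) - 6*z^2 - 40*z + 64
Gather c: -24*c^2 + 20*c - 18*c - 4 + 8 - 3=-24*c^2 + 2*c + 1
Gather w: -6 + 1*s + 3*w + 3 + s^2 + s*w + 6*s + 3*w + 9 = s^2 + 7*s + w*(s + 6) + 6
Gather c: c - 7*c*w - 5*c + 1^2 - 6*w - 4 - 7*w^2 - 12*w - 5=c*(-7*w - 4) - 7*w^2 - 18*w - 8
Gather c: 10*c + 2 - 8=10*c - 6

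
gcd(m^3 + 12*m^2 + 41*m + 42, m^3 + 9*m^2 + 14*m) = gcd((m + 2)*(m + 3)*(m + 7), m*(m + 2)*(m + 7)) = m^2 + 9*m + 14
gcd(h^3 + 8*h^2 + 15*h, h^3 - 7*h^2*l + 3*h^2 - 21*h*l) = h^2 + 3*h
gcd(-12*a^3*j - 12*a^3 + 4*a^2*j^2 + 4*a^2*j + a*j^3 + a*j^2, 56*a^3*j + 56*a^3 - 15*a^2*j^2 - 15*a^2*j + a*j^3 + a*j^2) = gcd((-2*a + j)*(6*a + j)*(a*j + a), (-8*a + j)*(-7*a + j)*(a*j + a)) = a*j + a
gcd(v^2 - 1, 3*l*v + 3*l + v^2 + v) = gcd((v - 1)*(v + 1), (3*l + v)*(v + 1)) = v + 1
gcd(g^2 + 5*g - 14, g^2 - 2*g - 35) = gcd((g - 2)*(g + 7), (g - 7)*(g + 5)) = 1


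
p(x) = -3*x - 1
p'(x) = -3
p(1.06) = -4.18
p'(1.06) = -3.00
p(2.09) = -7.27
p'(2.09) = -3.00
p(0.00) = -1.00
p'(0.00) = -3.00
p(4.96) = -15.88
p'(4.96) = -3.00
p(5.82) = -18.46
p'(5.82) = -3.00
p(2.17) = -7.51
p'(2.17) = -3.00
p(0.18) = -1.54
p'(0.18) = -3.00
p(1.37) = -5.11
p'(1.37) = -3.00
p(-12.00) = 35.00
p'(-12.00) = -3.00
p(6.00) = -19.00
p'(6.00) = -3.00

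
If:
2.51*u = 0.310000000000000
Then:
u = 0.12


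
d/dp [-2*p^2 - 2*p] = -4*p - 2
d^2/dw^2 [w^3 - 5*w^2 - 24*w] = 6*w - 10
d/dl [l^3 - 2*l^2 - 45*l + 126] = 3*l^2 - 4*l - 45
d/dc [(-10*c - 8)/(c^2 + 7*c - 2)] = 2*(5*c^2 + 8*c + 38)/(c^4 + 14*c^3 + 45*c^2 - 28*c + 4)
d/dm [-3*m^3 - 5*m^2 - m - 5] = -9*m^2 - 10*m - 1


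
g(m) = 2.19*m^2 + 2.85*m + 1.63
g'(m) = 4.38*m + 2.85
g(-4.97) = 41.56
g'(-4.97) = -18.92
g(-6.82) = 84.06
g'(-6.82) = -27.02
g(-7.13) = 92.64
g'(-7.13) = -28.38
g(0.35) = 2.90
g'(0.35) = 4.38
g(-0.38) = 0.86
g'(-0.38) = 1.19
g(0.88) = 5.83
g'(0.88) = 6.70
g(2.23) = 18.88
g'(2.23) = 12.62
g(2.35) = 20.42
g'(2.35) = 13.14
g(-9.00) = 153.37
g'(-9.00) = -36.57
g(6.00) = 97.57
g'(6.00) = 29.13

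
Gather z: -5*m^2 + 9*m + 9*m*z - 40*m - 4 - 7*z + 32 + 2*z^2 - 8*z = -5*m^2 - 31*m + 2*z^2 + z*(9*m - 15) + 28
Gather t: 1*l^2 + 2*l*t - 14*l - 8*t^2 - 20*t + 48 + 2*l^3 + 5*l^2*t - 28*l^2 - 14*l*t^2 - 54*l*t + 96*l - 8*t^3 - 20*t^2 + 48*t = 2*l^3 - 27*l^2 + 82*l - 8*t^3 + t^2*(-14*l - 28) + t*(5*l^2 - 52*l + 28) + 48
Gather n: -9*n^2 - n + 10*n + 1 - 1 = -9*n^2 + 9*n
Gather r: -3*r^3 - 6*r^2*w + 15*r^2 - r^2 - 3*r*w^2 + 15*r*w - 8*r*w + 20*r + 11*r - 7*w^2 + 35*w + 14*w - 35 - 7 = -3*r^3 + r^2*(14 - 6*w) + r*(-3*w^2 + 7*w + 31) - 7*w^2 + 49*w - 42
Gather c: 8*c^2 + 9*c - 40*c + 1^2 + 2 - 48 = 8*c^2 - 31*c - 45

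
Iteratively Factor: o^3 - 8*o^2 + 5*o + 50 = (o - 5)*(o^2 - 3*o - 10) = (o - 5)*(o + 2)*(o - 5)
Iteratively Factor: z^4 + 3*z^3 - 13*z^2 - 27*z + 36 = (z + 3)*(z^3 - 13*z + 12) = (z - 1)*(z + 3)*(z^2 + z - 12) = (z - 3)*(z - 1)*(z + 3)*(z + 4)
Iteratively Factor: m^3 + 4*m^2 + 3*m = (m)*(m^2 + 4*m + 3) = m*(m + 3)*(m + 1)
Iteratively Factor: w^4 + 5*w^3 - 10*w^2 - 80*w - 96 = (w + 3)*(w^3 + 2*w^2 - 16*w - 32) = (w + 2)*(w + 3)*(w^2 - 16) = (w + 2)*(w + 3)*(w + 4)*(w - 4)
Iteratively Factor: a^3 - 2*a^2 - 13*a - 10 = (a + 1)*(a^2 - 3*a - 10) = (a - 5)*(a + 1)*(a + 2)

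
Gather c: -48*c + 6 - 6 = -48*c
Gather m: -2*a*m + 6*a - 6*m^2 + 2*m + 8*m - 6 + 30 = 6*a - 6*m^2 + m*(10 - 2*a) + 24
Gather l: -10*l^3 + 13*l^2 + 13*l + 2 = -10*l^3 + 13*l^2 + 13*l + 2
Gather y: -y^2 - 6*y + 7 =-y^2 - 6*y + 7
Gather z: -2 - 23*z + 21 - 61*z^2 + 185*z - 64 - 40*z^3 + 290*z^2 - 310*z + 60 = -40*z^3 + 229*z^2 - 148*z + 15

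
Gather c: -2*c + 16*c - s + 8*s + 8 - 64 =14*c + 7*s - 56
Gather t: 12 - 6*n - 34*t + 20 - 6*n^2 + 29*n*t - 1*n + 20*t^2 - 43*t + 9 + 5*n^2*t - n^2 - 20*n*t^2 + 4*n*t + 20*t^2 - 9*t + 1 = -7*n^2 - 7*n + t^2*(40 - 20*n) + t*(5*n^2 + 33*n - 86) + 42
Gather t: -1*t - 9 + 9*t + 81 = 8*t + 72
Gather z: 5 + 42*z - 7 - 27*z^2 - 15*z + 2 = -27*z^2 + 27*z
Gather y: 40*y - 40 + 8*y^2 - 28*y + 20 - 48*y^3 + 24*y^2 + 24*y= -48*y^3 + 32*y^2 + 36*y - 20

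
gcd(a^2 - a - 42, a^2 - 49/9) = 1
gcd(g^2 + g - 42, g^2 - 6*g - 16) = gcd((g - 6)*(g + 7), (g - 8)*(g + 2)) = 1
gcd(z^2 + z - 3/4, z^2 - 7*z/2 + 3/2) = z - 1/2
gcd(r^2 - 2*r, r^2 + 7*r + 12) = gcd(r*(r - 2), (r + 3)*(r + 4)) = 1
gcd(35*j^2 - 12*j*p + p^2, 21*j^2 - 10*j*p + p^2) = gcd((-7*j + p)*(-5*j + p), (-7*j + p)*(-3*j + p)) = -7*j + p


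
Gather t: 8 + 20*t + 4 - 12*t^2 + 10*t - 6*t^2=-18*t^2 + 30*t + 12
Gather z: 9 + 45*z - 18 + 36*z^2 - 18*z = 36*z^2 + 27*z - 9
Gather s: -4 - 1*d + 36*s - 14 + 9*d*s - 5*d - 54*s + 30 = -6*d + s*(9*d - 18) + 12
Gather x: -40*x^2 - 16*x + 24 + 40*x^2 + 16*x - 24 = 0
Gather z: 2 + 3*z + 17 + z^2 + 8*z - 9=z^2 + 11*z + 10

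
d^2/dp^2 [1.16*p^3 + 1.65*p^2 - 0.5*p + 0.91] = 6.96*p + 3.3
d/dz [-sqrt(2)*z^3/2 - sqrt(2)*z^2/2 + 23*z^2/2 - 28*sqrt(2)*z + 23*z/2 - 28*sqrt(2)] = -3*sqrt(2)*z^2/2 - sqrt(2)*z + 23*z - 28*sqrt(2) + 23/2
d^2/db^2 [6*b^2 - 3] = 12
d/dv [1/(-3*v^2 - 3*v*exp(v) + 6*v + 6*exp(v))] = (v*exp(v) + 2*v - exp(v) - 2)/(3*(v^2 + v*exp(v) - 2*v - 2*exp(v))^2)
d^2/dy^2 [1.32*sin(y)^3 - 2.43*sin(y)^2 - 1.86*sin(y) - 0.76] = 0.869999999999999*sin(y) + 2.97*sin(3*y) - 4.86*cos(2*y)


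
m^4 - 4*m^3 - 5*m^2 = m^2*(m - 5)*(m + 1)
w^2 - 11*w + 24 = (w - 8)*(w - 3)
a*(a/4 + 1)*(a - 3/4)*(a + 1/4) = a^4/4 + 7*a^3/8 - 35*a^2/64 - 3*a/16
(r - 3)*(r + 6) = r^2 + 3*r - 18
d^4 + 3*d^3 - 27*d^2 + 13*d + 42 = (d - 3)*(d - 2)*(d + 1)*(d + 7)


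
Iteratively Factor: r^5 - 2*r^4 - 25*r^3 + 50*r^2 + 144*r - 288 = (r - 3)*(r^4 + r^3 - 22*r^2 - 16*r + 96) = (r - 3)*(r - 2)*(r^3 + 3*r^2 - 16*r - 48) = (r - 3)*(r - 2)*(r + 4)*(r^2 - r - 12) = (r - 3)*(r - 2)*(r + 3)*(r + 4)*(r - 4)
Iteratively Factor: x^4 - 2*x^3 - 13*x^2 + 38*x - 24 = (x - 1)*(x^3 - x^2 - 14*x + 24) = (x - 1)*(x + 4)*(x^2 - 5*x + 6) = (x - 3)*(x - 1)*(x + 4)*(x - 2)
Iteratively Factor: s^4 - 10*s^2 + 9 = (s - 3)*(s^3 + 3*s^2 - s - 3) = (s - 3)*(s - 1)*(s^2 + 4*s + 3) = (s - 3)*(s - 1)*(s + 1)*(s + 3)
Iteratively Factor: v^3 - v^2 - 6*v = (v)*(v^2 - v - 6) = v*(v - 3)*(v + 2)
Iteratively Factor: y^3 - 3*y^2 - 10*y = (y)*(y^2 - 3*y - 10) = y*(y + 2)*(y - 5)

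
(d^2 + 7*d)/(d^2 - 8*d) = (d + 7)/(d - 8)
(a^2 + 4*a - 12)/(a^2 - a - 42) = (a - 2)/(a - 7)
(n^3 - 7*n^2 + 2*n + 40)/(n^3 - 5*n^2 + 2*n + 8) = (n^2 - 3*n - 10)/(n^2 - n - 2)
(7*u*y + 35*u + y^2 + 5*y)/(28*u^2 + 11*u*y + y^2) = (y + 5)/(4*u + y)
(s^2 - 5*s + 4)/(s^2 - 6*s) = (s^2 - 5*s + 4)/(s*(s - 6))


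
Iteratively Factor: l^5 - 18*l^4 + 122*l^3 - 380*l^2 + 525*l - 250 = (l - 5)*(l^4 - 13*l^3 + 57*l^2 - 95*l + 50) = (l - 5)^2*(l^3 - 8*l^2 + 17*l - 10) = (l - 5)^2*(l - 1)*(l^2 - 7*l + 10) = (l - 5)^3*(l - 1)*(l - 2)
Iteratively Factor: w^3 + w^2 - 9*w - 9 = (w - 3)*(w^2 + 4*w + 3) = (w - 3)*(w + 1)*(w + 3)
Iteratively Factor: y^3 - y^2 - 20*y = (y + 4)*(y^2 - 5*y) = y*(y + 4)*(y - 5)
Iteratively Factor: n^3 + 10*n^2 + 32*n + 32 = (n + 4)*(n^2 + 6*n + 8) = (n + 4)^2*(n + 2)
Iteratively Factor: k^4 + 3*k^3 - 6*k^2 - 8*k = (k)*(k^3 + 3*k^2 - 6*k - 8) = k*(k + 1)*(k^2 + 2*k - 8) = k*(k - 2)*(k + 1)*(k + 4)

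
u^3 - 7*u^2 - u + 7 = (u - 7)*(u - 1)*(u + 1)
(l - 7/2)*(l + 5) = l^2 + 3*l/2 - 35/2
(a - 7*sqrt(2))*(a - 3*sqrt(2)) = a^2 - 10*sqrt(2)*a + 42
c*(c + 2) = c^2 + 2*c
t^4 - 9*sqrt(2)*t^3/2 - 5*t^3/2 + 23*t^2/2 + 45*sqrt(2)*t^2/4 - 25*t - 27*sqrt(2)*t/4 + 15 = (t - 3/2)*(t - 1)*(t - 5*sqrt(2)/2)*(t - 2*sqrt(2))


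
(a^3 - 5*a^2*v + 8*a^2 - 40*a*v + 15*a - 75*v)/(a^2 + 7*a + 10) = (a^2 - 5*a*v + 3*a - 15*v)/(a + 2)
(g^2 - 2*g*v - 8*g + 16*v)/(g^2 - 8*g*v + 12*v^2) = (8 - g)/(-g + 6*v)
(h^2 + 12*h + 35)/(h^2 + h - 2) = (h^2 + 12*h + 35)/(h^2 + h - 2)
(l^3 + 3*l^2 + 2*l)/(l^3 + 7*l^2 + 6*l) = (l + 2)/(l + 6)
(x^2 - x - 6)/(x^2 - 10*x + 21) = (x + 2)/(x - 7)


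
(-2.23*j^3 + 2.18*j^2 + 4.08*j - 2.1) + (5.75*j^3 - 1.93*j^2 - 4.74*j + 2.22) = 3.52*j^3 + 0.25*j^2 - 0.66*j + 0.12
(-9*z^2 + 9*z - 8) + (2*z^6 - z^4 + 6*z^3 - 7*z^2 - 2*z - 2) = 2*z^6 - z^4 + 6*z^3 - 16*z^2 + 7*z - 10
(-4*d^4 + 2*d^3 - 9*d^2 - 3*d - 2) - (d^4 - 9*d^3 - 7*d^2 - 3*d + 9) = -5*d^4 + 11*d^3 - 2*d^2 - 11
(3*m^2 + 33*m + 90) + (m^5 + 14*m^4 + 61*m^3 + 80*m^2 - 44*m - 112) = m^5 + 14*m^4 + 61*m^3 + 83*m^2 - 11*m - 22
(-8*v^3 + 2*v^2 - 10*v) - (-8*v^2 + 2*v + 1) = -8*v^3 + 10*v^2 - 12*v - 1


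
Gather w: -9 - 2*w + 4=-2*w - 5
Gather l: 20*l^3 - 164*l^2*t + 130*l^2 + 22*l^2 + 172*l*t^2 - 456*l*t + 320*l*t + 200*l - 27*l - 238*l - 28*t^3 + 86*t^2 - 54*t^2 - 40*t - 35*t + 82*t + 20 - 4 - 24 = 20*l^3 + l^2*(152 - 164*t) + l*(172*t^2 - 136*t - 65) - 28*t^3 + 32*t^2 + 7*t - 8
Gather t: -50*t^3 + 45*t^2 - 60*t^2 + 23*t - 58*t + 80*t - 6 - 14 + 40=-50*t^3 - 15*t^2 + 45*t + 20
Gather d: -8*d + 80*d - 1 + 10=72*d + 9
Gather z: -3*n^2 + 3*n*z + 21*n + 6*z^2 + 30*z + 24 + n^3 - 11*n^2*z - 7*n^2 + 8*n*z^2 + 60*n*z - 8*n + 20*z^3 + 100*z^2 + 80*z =n^3 - 10*n^2 + 13*n + 20*z^3 + z^2*(8*n + 106) + z*(-11*n^2 + 63*n + 110) + 24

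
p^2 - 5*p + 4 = (p - 4)*(p - 1)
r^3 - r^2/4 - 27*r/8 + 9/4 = (r - 3/2)*(r - 3/4)*(r + 2)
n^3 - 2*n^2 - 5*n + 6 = (n - 3)*(n - 1)*(n + 2)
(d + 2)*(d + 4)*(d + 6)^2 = d^4 + 18*d^3 + 116*d^2 + 312*d + 288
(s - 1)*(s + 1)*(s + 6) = s^3 + 6*s^2 - s - 6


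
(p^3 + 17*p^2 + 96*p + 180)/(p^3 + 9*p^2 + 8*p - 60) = (p + 6)/(p - 2)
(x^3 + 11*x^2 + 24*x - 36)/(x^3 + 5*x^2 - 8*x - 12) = (x^2 + 5*x - 6)/(x^2 - x - 2)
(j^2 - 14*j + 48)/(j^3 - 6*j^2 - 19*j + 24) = (j - 6)/(j^2 + 2*j - 3)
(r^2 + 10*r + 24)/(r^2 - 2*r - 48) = (r + 4)/(r - 8)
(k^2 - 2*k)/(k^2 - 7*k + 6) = k*(k - 2)/(k^2 - 7*k + 6)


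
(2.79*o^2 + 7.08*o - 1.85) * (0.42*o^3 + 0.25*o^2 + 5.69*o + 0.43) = 1.1718*o^5 + 3.6711*o^4 + 16.8681*o^3 + 41.0224*o^2 - 7.4821*o - 0.7955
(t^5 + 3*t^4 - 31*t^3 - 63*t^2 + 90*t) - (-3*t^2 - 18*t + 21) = t^5 + 3*t^4 - 31*t^3 - 60*t^2 + 108*t - 21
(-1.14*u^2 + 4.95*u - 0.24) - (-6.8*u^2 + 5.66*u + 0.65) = 5.66*u^2 - 0.71*u - 0.89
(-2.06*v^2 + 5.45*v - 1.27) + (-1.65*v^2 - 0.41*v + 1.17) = -3.71*v^2 + 5.04*v - 0.1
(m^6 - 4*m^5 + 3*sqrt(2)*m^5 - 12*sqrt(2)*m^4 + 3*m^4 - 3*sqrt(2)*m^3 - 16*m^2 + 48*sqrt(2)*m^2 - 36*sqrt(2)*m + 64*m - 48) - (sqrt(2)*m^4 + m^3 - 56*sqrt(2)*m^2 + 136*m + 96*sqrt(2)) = m^6 - 4*m^5 + 3*sqrt(2)*m^5 - 13*sqrt(2)*m^4 + 3*m^4 - 3*sqrt(2)*m^3 - m^3 - 16*m^2 + 104*sqrt(2)*m^2 - 72*m - 36*sqrt(2)*m - 96*sqrt(2) - 48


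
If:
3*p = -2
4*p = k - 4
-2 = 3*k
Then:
No Solution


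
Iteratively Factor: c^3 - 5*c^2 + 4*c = (c - 4)*(c^2 - c) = (c - 4)*(c - 1)*(c)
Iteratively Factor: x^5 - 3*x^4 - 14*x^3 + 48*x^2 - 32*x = (x - 1)*(x^4 - 2*x^3 - 16*x^2 + 32*x) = (x - 2)*(x - 1)*(x^3 - 16*x) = (x - 4)*(x - 2)*(x - 1)*(x^2 + 4*x) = x*(x - 4)*(x - 2)*(x - 1)*(x + 4)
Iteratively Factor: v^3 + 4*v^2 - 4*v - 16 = (v + 2)*(v^2 + 2*v - 8) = (v - 2)*(v + 2)*(v + 4)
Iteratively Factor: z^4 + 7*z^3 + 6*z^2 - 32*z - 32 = (z - 2)*(z^3 + 9*z^2 + 24*z + 16) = (z - 2)*(z + 4)*(z^2 + 5*z + 4) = (z - 2)*(z + 4)^2*(z + 1)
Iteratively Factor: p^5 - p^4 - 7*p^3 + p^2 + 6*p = (p + 2)*(p^4 - 3*p^3 - p^2 + 3*p) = p*(p + 2)*(p^3 - 3*p^2 - p + 3) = p*(p - 3)*(p + 2)*(p^2 - 1) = p*(p - 3)*(p - 1)*(p + 2)*(p + 1)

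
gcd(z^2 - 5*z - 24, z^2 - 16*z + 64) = z - 8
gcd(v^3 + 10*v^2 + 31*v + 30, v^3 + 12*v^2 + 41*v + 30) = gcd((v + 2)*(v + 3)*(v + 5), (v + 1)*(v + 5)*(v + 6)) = v + 5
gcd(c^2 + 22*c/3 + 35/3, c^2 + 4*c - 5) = c + 5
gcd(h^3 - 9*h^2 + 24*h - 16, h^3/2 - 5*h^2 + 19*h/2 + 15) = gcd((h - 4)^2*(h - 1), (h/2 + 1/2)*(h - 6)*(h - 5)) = 1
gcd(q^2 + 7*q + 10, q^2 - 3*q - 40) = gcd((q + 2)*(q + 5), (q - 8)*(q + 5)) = q + 5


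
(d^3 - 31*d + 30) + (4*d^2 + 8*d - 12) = d^3 + 4*d^2 - 23*d + 18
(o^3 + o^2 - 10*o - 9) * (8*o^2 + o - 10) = 8*o^5 + 9*o^4 - 89*o^3 - 92*o^2 + 91*o + 90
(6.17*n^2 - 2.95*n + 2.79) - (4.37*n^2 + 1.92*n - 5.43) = 1.8*n^2 - 4.87*n + 8.22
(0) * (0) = 0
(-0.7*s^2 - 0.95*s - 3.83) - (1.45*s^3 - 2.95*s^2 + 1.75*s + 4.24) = -1.45*s^3 + 2.25*s^2 - 2.7*s - 8.07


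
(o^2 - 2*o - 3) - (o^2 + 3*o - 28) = 25 - 5*o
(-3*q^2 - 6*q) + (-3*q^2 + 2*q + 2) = -6*q^2 - 4*q + 2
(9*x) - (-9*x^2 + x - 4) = 9*x^2 + 8*x + 4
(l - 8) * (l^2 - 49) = l^3 - 8*l^2 - 49*l + 392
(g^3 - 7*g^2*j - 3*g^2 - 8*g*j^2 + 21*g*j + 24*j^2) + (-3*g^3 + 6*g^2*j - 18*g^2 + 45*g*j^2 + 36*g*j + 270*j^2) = -2*g^3 - g^2*j - 21*g^2 + 37*g*j^2 + 57*g*j + 294*j^2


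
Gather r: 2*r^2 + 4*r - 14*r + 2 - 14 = 2*r^2 - 10*r - 12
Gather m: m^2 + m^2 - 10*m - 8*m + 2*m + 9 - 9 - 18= 2*m^2 - 16*m - 18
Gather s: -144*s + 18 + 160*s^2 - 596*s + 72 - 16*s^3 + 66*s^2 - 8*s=-16*s^3 + 226*s^2 - 748*s + 90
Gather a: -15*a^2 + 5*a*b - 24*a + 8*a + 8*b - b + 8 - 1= -15*a^2 + a*(5*b - 16) + 7*b + 7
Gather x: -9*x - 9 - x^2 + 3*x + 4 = -x^2 - 6*x - 5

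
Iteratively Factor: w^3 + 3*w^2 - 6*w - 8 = (w + 4)*(w^2 - w - 2) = (w - 2)*(w + 4)*(w + 1)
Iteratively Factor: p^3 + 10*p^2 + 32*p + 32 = (p + 2)*(p^2 + 8*p + 16) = (p + 2)*(p + 4)*(p + 4)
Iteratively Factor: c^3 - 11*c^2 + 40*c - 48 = (c - 4)*(c^2 - 7*c + 12) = (c - 4)^2*(c - 3)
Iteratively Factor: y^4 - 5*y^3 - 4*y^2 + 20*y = (y + 2)*(y^3 - 7*y^2 + 10*y) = y*(y + 2)*(y^2 - 7*y + 10) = y*(y - 2)*(y + 2)*(y - 5)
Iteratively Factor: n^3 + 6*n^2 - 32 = (n + 4)*(n^2 + 2*n - 8) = (n - 2)*(n + 4)*(n + 4)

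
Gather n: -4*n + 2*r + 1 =-4*n + 2*r + 1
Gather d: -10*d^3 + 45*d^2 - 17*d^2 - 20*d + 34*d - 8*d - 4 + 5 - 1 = -10*d^3 + 28*d^2 + 6*d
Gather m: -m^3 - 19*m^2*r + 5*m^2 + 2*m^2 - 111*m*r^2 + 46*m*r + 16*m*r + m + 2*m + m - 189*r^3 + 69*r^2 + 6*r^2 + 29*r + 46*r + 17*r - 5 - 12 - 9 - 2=-m^3 + m^2*(7 - 19*r) + m*(-111*r^2 + 62*r + 4) - 189*r^3 + 75*r^2 + 92*r - 28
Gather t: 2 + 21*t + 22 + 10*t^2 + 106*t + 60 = 10*t^2 + 127*t + 84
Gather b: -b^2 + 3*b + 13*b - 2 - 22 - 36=-b^2 + 16*b - 60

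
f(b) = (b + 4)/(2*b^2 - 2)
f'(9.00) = -0.01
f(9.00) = 0.08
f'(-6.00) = 0.00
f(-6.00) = -0.03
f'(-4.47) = 0.02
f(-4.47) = -0.01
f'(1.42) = -6.96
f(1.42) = 2.67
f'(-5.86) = 0.01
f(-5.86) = -0.03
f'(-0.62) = 4.72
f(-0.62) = -2.75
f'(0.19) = -1.38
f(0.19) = -2.17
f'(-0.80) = 18.36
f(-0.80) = -4.44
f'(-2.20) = 0.40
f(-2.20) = 0.23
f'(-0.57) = 3.55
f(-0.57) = -2.54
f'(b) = -4*b*(b + 4)/(2*b^2 - 2)^2 + 1/(2*b^2 - 2) = (b^2 - 2*b*(b + 4) - 1)/(2*(b^2 - 1)^2)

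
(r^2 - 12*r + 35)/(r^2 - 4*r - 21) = (r - 5)/(r + 3)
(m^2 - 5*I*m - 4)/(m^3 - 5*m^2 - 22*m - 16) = (-m^2 + 5*I*m + 4)/(-m^3 + 5*m^2 + 22*m + 16)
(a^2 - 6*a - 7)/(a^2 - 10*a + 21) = (a + 1)/(a - 3)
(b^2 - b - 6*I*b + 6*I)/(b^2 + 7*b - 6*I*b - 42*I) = (b - 1)/(b + 7)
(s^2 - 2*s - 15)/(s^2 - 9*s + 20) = (s + 3)/(s - 4)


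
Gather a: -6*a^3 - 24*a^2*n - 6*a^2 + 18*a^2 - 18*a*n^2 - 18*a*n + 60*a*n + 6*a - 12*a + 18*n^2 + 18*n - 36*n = -6*a^3 + a^2*(12 - 24*n) + a*(-18*n^2 + 42*n - 6) + 18*n^2 - 18*n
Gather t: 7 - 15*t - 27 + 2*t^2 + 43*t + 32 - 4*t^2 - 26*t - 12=-2*t^2 + 2*t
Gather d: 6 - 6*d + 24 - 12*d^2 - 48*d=-12*d^2 - 54*d + 30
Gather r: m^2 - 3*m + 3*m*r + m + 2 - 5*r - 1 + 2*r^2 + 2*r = m^2 - 2*m + 2*r^2 + r*(3*m - 3) + 1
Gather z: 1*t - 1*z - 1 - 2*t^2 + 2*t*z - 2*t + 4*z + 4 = -2*t^2 - t + z*(2*t + 3) + 3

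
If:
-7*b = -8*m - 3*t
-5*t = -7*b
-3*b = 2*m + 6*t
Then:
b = 0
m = 0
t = 0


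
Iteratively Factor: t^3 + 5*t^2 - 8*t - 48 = (t + 4)*(t^2 + t - 12) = (t + 4)^2*(t - 3)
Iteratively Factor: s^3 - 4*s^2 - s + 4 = (s - 1)*(s^2 - 3*s - 4) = (s - 4)*(s - 1)*(s + 1)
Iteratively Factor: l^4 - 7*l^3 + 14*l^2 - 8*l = (l)*(l^3 - 7*l^2 + 14*l - 8) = l*(l - 1)*(l^2 - 6*l + 8) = l*(l - 4)*(l - 1)*(l - 2)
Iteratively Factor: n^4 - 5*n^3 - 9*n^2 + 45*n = (n)*(n^3 - 5*n^2 - 9*n + 45) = n*(n - 3)*(n^2 - 2*n - 15) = n*(n - 3)*(n + 3)*(n - 5)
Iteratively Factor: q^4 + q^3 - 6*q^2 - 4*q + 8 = (q - 2)*(q^3 + 3*q^2 - 4) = (q - 2)*(q - 1)*(q^2 + 4*q + 4) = (q - 2)*(q - 1)*(q + 2)*(q + 2)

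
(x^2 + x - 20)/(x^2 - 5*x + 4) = (x + 5)/(x - 1)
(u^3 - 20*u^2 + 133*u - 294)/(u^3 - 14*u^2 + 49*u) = (u - 6)/u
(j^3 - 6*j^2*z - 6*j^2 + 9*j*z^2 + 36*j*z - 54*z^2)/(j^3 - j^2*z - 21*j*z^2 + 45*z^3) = (j - 6)/(j + 5*z)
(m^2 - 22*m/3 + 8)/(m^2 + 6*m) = (m^2 - 22*m/3 + 8)/(m*(m + 6))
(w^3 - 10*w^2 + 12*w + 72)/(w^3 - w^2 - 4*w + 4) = (w^2 - 12*w + 36)/(w^2 - 3*w + 2)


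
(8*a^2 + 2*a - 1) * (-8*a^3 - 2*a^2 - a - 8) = -64*a^5 - 32*a^4 - 4*a^3 - 64*a^2 - 15*a + 8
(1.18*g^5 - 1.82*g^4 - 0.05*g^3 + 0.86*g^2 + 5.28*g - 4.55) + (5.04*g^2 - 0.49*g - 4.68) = 1.18*g^5 - 1.82*g^4 - 0.05*g^3 + 5.9*g^2 + 4.79*g - 9.23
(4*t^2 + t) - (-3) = 4*t^2 + t + 3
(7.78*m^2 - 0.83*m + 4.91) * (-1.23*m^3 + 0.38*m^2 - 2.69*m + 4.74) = -9.5694*m^5 + 3.9773*m^4 - 27.2829*m^3 + 40.9757*m^2 - 17.1421*m + 23.2734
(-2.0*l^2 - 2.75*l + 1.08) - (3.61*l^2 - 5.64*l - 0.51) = -5.61*l^2 + 2.89*l + 1.59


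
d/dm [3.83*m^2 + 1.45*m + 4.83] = 7.66*m + 1.45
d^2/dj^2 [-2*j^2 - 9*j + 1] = -4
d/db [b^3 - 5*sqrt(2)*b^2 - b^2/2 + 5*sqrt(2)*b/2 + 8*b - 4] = 3*b^2 - 10*sqrt(2)*b - b + 5*sqrt(2)/2 + 8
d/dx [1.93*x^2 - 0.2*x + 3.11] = 3.86*x - 0.2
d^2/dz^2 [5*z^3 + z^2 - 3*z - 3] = 30*z + 2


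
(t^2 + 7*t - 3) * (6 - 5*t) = -5*t^3 - 29*t^2 + 57*t - 18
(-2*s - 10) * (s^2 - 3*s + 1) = -2*s^3 - 4*s^2 + 28*s - 10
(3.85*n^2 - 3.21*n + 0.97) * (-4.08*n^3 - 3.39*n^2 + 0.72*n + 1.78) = -15.708*n^5 + 0.0452999999999992*n^4 + 9.6963*n^3 + 1.2535*n^2 - 5.0154*n + 1.7266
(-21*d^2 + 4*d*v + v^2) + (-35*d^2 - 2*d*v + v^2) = -56*d^2 + 2*d*v + 2*v^2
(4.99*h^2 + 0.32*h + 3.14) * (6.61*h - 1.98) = 32.9839*h^3 - 7.765*h^2 + 20.1218*h - 6.2172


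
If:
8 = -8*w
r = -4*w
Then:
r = 4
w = -1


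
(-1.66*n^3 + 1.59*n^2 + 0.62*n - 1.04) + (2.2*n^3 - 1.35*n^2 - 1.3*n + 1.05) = 0.54*n^3 + 0.24*n^2 - 0.68*n + 0.01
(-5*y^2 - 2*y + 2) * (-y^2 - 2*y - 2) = 5*y^4 + 12*y^3 + 12*y^2 - 4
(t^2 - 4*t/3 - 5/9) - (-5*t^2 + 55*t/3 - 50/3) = 6*t^2 - 59*t/3 + 145/9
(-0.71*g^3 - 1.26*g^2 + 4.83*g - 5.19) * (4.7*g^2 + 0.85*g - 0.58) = -3.337*g^5 - 6.5255*g^4 + 22.0418*g^3 - 19.5567*g^2 - 7.2129*g + 3.0102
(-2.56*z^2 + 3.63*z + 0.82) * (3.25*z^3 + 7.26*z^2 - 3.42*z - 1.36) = -8.32*z^5 - 6.7881*z^4 + 37.774*z^3 - 2.9798*z^2 - 7.7412*z - 1.1152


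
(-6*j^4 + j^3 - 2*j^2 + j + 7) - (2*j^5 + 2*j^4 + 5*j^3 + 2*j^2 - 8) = -2*j^5 - 8*j^4 - 4*j^3 - 4*j^2 + j + 15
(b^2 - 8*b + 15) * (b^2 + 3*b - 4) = b^4 - 5*b^3 - 13*b^2 + 77*b - 60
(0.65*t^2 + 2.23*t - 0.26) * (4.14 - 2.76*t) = -1.794*t^3 - 3.4638*t^2 + 9.9498*t - 1.0764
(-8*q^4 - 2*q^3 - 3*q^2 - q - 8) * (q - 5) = -8*q^5 + 38*q^4 + 7*q^3 + 14*q^2 - 3*q + 40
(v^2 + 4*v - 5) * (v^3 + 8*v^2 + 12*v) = v^5 + 12*v^4 + 39*v^3 + 8*v^2 - 60*v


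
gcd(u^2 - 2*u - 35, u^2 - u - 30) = u + 5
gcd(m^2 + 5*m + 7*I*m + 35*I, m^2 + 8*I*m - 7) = m + 7*I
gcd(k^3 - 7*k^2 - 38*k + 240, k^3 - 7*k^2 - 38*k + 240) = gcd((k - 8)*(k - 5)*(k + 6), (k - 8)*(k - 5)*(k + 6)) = k^3 - 7*k^2 - 38*k + 240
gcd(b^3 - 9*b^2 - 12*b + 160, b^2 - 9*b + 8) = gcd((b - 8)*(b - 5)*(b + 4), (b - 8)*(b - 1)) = b - 8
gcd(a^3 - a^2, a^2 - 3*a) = a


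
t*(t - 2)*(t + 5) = t^3 + 3*t^2 - 10*t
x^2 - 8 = (x - 2*sqrt(2))*(x + 2*sqrt(2))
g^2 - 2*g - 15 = (g - 5)*(g + 3)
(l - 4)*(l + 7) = l^2 + 3*l - 28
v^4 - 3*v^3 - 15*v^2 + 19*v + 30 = (v - 5)*(v - 2)*(v + 1)*(v + 3)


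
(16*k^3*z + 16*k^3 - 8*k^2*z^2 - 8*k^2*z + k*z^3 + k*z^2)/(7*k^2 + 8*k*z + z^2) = k*(16*k^2*z + 16*k^2 - 8*k*z^2 - 8*k*z + z^3 + z^2)/(7*k^2 + 8*k*z + z^2)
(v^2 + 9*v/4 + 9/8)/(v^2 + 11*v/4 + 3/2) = (v + 3/2)/(v + 2)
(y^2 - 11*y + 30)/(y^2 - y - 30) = (y - 5)/(y + 5)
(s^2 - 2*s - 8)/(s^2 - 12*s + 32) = (s + 2)/(s - 8)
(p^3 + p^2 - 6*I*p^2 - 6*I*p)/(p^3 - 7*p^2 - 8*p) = (p - 6*I)/(p - 8)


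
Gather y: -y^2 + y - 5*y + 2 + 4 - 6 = -y^2 - 4*y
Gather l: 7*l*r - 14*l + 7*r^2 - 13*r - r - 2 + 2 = l*(7*r - 14) + 7*r^2 - 14*r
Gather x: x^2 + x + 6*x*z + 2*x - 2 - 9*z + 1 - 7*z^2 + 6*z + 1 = x^2 + x*(6*z + 3) - 7*z^2 - 3*z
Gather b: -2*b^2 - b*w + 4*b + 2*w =-2*b^2 + b*(4 - w) + 2*w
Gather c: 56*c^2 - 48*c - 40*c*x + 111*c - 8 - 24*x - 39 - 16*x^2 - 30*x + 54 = 56*c^2 + c*(63 - 40*x) - 16*x^2 - 54*x + 7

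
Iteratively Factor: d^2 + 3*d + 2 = (d + 1)*(d + 2)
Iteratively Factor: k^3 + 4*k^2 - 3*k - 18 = (k - 2)*(k^2 + 6*k + 9) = (k - 2)*(k + 3)*(k + 3)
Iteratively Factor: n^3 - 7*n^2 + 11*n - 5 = (n - 5)*(n^2 - 2*n + 1) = (n - 5)*(n - 1)*(n - 1)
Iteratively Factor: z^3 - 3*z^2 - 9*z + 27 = (z - 3)*(z^2 - 9) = (z - 3)*(z + 3)*(z - 3)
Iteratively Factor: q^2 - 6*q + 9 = (q - 3)*(q - 3)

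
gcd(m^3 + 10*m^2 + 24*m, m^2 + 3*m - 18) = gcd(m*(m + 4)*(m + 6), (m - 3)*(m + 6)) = m + 6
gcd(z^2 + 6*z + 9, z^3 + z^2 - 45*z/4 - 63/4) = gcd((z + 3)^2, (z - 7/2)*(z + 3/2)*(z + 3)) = z + 3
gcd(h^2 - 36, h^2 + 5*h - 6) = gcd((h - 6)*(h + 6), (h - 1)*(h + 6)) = h + 6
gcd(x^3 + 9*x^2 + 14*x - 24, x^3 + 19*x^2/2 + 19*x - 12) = x^2 + 10*x + 24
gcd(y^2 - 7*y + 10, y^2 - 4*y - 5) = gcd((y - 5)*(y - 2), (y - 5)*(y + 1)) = y - 5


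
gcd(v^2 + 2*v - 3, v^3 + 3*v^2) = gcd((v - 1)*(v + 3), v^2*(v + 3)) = v + 3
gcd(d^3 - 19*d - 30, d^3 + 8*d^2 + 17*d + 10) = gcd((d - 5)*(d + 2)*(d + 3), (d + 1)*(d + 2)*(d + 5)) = d + 2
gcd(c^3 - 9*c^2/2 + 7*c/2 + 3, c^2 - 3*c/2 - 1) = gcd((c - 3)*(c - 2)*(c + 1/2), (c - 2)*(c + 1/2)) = c^2 - 3*c/2 - 1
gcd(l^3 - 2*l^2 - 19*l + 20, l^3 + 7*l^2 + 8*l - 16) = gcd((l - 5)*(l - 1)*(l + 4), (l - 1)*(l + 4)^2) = l^2 + 3*l - 4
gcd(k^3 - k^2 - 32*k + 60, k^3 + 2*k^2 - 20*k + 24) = k^2 + 4*k - 12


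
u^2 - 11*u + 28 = (u - 7)*(u - 4)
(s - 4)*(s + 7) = s^2 + 3*s - 28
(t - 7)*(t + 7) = t^2 - 49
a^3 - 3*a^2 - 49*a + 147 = (a - 7)*(a - 3)*(a + 7)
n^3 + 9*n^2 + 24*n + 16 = (n + 1)*(n + 4)^2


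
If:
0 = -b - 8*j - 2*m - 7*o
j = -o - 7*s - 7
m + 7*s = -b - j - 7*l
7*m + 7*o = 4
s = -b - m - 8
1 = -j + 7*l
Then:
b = -10113/686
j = 4183/686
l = 4869/4802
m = 5219/686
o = -4827/686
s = -297/343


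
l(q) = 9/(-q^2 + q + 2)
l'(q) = 9*(2*q - 1)/(-q^2 + q + 2)^2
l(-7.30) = -0.15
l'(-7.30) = -0.04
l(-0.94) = 51.02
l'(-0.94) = -832.99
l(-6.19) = -0.21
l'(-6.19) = -0.07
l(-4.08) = -0.48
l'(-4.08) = -0.24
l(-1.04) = -74.01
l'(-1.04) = -1874.68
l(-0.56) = 7.99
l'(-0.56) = -15.04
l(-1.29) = -9.43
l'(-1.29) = -35.39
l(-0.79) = 15.36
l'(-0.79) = -67.64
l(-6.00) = -0.22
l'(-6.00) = -0.07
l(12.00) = -0.07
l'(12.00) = 0.01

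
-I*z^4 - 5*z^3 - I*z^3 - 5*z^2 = z^2*(z - 5*I)*(-I*z - I)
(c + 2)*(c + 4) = c^2 + 6*c + 8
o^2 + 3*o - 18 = (o - 3)*(o + 6)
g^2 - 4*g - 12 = (g - 6)*(g + 2)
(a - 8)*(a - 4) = a^2 - 12*a + 32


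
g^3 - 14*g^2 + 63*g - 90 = (g - 6)*(g - 5)*(g - 3)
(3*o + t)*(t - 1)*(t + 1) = 3*o*t^2 - 3*o + t^3 - t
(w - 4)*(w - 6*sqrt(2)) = w^2 - 6*sqrt(2)*w - 4*w + 24*sqrt(2)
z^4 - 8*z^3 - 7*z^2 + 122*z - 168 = (z - 7)*(z - 3)*(z - 2)*(z + 4)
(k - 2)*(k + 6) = k^2 + 4*k - 12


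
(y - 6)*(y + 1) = y^2 - 5*y - 6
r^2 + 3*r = r*(r + 3)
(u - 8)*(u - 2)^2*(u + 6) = u^4 - 6*u^3 - 36*u^2 + 184*u - 192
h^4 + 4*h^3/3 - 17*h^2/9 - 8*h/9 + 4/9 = (h - 1)*(h - 1/3)*(h + 2/3)*(h + 2)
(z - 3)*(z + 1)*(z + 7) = z^3 + 5*z^2 - 17*z - 21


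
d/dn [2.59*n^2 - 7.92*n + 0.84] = 5.18*n - 7.92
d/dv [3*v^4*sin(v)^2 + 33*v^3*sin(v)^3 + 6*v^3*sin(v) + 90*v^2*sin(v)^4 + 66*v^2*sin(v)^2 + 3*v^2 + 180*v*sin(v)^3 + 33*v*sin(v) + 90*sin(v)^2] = 3*v^4*sin(2*v) + 99*v^3*sin(v)^2*cos(v) + 12*v^3*sin(v)^2 + 6*v^3*cos(v) + 360*v^2*sin(v)^3*cos(v) + 99*v^2*sin(v)^3 + 18*v^2*sin(v) + 66*v^2*sin(2*v) + 180*v*sin(v)^4 + 540*v*sin(v)^2*cos(v) + 132*v*sin(v)^2 + 33*v*cos(v) + 6*v + 180*sin(v)^3 + 33*sin(v) + 90*sin(2*v)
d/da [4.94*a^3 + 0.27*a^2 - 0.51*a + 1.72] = 14.82*a^2 + 0.54*a - 0.51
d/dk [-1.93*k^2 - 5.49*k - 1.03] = -3.86*k - 5.49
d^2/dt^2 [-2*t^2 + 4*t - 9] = -4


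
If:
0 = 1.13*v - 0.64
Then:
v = 0.57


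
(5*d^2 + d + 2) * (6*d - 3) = 30*d^3 - 9*d^2 + 9*d - 6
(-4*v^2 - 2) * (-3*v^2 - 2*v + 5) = 12*v^4 + 8*v^3 - 14*v^2 + 4*v - 10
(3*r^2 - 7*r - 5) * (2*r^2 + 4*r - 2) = 6*r^4 - 2*r^3 - 44*r^2 - 6*r + 10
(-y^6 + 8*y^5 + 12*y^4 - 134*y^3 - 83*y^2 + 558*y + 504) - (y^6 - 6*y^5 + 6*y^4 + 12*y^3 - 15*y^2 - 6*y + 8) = -2*y^6 + 14*y^5 + 6*y^4 - 146*y^3 - 68*y^2 + 564*y + 496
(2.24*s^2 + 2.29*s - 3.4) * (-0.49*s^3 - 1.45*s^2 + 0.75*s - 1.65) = -1.0976*s^5 - 4.3701*s^4 + 0.0255000000000001*s^3 + 2.9515*s^2 - 6.3285*s + 5.61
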